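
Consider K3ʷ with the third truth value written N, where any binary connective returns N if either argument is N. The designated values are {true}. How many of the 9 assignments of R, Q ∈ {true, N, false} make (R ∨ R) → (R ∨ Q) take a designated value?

Designated under: (R=true, Q=true); (R=true, Q=false); (R=false, Q=true); (R=false, Q=false).

4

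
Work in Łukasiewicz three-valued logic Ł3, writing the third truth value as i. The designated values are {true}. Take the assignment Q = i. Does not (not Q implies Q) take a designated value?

not Q = not i = i
not Q implies Q = i implies i = true
not (not Q implies Q) = not true = false
false ∉ {true}.

No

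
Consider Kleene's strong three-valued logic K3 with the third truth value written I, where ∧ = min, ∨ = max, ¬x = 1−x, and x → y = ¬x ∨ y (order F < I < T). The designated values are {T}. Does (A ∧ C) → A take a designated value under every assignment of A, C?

No

Countermodel: A=I, C=T gives I, which is not designated.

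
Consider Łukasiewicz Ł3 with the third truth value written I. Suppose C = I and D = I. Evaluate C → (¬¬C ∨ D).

T

¬C = ¬I = I
¬¬C = ¬I = I
¬¬C ∨ D = I ∨ I = I
C → (¬¬C ∨ D) = I → I = T  [min(1, 1−½+½)]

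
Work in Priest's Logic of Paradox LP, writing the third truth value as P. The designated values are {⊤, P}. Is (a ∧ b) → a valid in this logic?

Yes

Every assignment of a, b over {⊤, P, ⊥} gives a value in {⊤, P}.
In particular, with a=P, b=P: (a ∧ b) → a = P.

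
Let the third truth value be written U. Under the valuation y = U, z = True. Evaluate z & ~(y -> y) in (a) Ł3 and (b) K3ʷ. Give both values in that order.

False; U

In Ł3: y -> y = U -> U = True
~(y -> y) = ~True = False
z & ~(y -> y) = True & False = False
In K3ʷ: y -> y = U -> U = U  [any arg is the third value ⇒ result is the third value]
~(y -> y) = ~U = U
z & ~(y -> y) = True & U = U
They differ because Ł3 and K3ʷ treat U differently under the binary connectives.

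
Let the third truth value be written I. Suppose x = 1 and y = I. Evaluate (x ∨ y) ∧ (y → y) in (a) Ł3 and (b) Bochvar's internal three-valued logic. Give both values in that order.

In Ł3: x ∨ y = 1 ∨ I = 1
y → y = I → I = 1  [min(1, 1−½+½)]
(x ∨ y) ∧ (y → y) = 1 ∧ 1 = 1
In Bochvar's internal three-valued logic: x ∨ y = 1 ∨ I = I
y → y = I → I = I  [any arg is the third value ⇒ result is the third value]
(x ∨ y) ∧ (y → y) = I ∧ I = I
They differ because Ł3 and Bochvar's internal three-valued logic treat I differently under the binary connectives.

1; I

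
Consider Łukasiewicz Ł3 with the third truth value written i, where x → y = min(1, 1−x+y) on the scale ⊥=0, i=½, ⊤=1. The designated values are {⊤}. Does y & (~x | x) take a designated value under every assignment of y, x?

Countermodel: y=⊤, x=i gives i, which is not designated.

No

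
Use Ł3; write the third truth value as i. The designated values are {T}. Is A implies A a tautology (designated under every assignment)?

Yes

Every assignment of A over {T, i, F} gives a value in {T}.
In particular, with A=i: A implies A = T.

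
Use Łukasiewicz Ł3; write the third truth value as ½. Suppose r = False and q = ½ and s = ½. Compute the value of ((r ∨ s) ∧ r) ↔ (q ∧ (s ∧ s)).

½

r ∨ s = False ∨ ½ = ½
(r ∨ s) ∧ r = ½ ∧ False = False
s ∧ s = ½ ∧ ½ = ½
q ∧ (s ∧ s) = ½ ∧ ½ = ½
((r ∨ s) ∧ r) ↔ (q ∧ (s ∧ s)) = False ↔ ½ = ½  [1 − |0−½|]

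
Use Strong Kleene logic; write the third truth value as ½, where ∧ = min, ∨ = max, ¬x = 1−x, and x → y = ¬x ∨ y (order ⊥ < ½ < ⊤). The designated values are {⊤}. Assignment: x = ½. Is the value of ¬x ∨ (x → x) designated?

¬x = ¬½ = ½
x → x = ½ → ½ = ½  [¬½ ∨ ½]
¬x ∨ (x → x) = ½ ∨ ½ = ½
½ ∉ {⊤}.

No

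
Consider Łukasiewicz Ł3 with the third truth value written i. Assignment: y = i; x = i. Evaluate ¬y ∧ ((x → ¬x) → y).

¬y = ¬i = i
¬x = ¬i = i
x → ¬x = i → i = true  [min(1, 1−½+½)]
(x → ¬x) → y = true → i = i
¬y ∧ ((x → ¬x) → y) = i ∧ i = i

i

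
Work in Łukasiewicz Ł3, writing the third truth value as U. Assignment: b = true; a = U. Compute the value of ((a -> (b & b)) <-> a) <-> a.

true

b & b = true & true = true
a -> (b & b) = U -> true = true  [min(1, 1−½+1)]
(a -> (b & b)) <-> a = true <-> U = U
((a -> (b & b)) <-> a) <-> a = U <-> U = true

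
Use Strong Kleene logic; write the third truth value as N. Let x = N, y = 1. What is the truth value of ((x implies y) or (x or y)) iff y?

1

x implies y = N implies 1 = 1  [not N or 1]
x or y = N or 1 = 1
(x implies y) or (x or y) = 1 or 1 = 1
((x implies y) or (x or y)) iff y = 1 iff 1 = 1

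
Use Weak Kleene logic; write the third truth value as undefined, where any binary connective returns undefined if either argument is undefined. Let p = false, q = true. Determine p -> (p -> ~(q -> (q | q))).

true

q | q = true | true = true
q -> (q | q) = true -> true = true
~(q -> (q | q)) = ~true = false
p -> ~(q -> (q | q)) = false -> false = true
p -> (p -> ~(q -> (q | q))) = false -> true = true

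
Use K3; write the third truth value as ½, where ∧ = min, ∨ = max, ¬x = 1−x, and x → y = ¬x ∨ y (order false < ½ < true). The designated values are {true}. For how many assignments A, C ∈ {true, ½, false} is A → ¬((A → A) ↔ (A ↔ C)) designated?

Designated under: (A=true, C=false); (A=false, C=true); (A=false, C=½); (A=false, C=false).

4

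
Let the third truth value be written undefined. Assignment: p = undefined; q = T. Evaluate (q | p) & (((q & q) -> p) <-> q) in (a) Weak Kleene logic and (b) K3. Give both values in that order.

In Weak Kleene logic: q | p = T | undefined = undefined
q & q = T & T = T
(q & q) -> p = T -> undefined = undefined  [any arg is the third value ⇒ result is the third value]
((q & q) -> p) <-> q = undefined <-> T = undefined
(q | p) & (((q & q) -> p) <-> q) = undefined & undefined = undefined
In K3: q | p = T | undefined = T
q & q = T & T = T
(q & q) -> p = T -> undefined = undefined
((q & q) -> p) <-> q = undefined <-> T = undefined
(q | p) & (((q & q) -> p) <-> q) = T & undefined = undefined

undefined; undefined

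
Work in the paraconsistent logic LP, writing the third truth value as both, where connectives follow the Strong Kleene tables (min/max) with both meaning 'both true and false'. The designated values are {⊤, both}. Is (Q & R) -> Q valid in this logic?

Yes

Every assignment of Q, R over {⊤, both, ⊥} gives a value in {⊤, both}.
In particular, with Q=both, R=both: (Q & R) -> Q = both.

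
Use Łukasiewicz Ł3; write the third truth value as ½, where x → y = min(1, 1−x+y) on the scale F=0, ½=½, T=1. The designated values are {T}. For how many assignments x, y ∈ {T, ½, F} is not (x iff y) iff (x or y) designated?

5

Of the 9 assignments, 5 give a value in {T}.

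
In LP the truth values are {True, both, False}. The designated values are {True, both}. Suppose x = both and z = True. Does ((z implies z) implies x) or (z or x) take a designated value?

Yes

z implies z = True implies True = True
(z implies z) implies x = True implies both = both  [not True or both]
z or x = True or both = True
((z implies z) implies x) or (z or x) = both or True = True
True ∈ {True, both}.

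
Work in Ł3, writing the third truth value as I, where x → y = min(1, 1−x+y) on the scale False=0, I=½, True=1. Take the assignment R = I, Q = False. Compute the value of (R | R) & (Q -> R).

R | R = I | I = I
Q -> R = False -> I = True
(R | R) & (Q -> R) = I & True = I

I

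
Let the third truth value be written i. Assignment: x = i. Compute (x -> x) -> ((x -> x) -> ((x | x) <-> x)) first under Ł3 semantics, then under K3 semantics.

⊤; i

In Ł3: x -> x = i -> i = ⊤  [min(1, 1−½+½)]
x -> x = i -> i = ⊤
x | x = i | i = i
(x | x) <-> x = i <-> i = ⊤
(x -> x) -> ((x | x) <-> x) = ⊤ -> ⊤ = ⊤
(x -> x) -> ((x -> x) -> ((x | x) <-> x)) = ⊤ -> ⊤ = ⊤
In K3: x -> x = i -> i = i
x -> x = i -> i = i
x | x = i | i = i
(x | x) <-> x = i <-> i = i
(x -> x) -> ((x | x) <-> x) = i -> i = i
(x -> x) -> ((x -> x) -> ((x | x) <-> x)) = i -> i = i
They differ because Ł3 and K3 treat i differently under implication.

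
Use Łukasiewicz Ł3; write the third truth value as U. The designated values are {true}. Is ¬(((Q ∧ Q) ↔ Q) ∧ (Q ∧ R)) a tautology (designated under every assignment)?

Countermodel: Q=true, R=true gives false, which is not designated.

No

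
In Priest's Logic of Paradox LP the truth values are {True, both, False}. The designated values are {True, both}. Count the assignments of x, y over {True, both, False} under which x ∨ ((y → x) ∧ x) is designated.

Of the 9 assignments, 6 give a value in {True, both}.

6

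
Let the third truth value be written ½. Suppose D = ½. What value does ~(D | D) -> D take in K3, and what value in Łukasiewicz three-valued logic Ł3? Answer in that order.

In K3: D | D = ½ | ½ = ½
~(D | D) = ~½ = ½
~(D | D) -> D = ½ -> ½ = ½
In Łukasiewicz three-valued logic Ł3: D | D = ½ | ½ = ½
~(D | D) = ~½ = ½
~(D | D) -> D = ½ -> ½ = True
They differ because K3 and Łukasiewicz three-valued logic Ł3 treat ½ differently under implication.

½; True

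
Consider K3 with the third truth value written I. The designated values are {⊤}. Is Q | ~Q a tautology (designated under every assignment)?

Countermodel: Q=I gives I, which is not designated.

No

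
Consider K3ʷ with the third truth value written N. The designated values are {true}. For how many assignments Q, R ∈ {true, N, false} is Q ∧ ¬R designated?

1

Designated under: (Q=true, R=false).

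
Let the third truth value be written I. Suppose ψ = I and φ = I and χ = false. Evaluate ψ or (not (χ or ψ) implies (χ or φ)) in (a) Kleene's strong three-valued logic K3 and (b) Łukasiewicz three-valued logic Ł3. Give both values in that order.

In Kleene's strong three-valued logic K3: χ or ψ = false or I = I
not (χ or ψ) = not I = I
χ or φ = false or I = I
not (χ or ψ) implies (χ or φ) = I implies I = I  [not I or I]
ψ or (not (χ or ψ) implies (χ or φ)) = I or I = I
In Łukasiewicz three-valued logic Ł3: χ or ψ = false or I = I
not (χ or ψ) = not I = I
χ or φ = false or I = I
not (χ or ψ) implies (χ or φ) = I implies I = true  [min(1, 1−½+½)]
ψ or (not (χ or ψ) implies (χ or φ)) = I or true = true
They differ because Kleene's strong three-valued logic K3 and Łukasiewicz three-valued logic Ł3 treat I differently under implication.

I; true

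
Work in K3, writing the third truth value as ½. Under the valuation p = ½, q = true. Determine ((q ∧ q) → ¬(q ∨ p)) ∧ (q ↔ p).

q ∧ q = true ∧ true = true
q ∨ p = true ∨ ½ = true
¬(q ∨ p) = ¬true = false
(q ∧ q) → ¬(q ∨ p) = true → false = false
q ↔ p = true ↔ ½ = ½
((q ∧ q) → ¬(q ∨ p)) ∧ (q ↔ p) = false ∧ ½ = false

false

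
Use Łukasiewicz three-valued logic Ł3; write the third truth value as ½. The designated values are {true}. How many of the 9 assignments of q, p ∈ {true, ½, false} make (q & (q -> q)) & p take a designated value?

1

Designated under: (q=true, p=true).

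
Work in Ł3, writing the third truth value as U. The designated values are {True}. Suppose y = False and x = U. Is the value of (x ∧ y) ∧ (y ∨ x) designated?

x ∧ y = U ∧ False = False
y ∨ x = False ∨ U = U
(x ∧ y) ∧ (y ∨ x) = False ∧ U = False
False ∉ {True}.

No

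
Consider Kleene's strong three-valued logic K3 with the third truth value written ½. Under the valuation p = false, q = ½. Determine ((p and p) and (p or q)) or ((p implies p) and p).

p and p = false and false = false
p or q = false or ½ = ½
(p and p) and (p or q) = false and ½ = false
p implies p = false implies false = true
(p implies p) and p = true and false = false
((p and p) and (p or q)) or ((p implies p) and p) = false or false = false

false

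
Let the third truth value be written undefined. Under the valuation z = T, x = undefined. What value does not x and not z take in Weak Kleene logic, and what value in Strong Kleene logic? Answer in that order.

undefined; F

In Weak Kleene logic: not x = not undefined = undefined
not z = not T = F
not x and not z = undefined and F = undefined
In Strong Kleene logic: not x = not undefined = undefined
not z = not T = F
not x and not z = undefined and F = F
They differ because Weak Kleene logic and Strong Kleene logic treat undefined differently under the binary connectives.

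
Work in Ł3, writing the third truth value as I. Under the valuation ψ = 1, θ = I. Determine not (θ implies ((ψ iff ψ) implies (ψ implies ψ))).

ψ iff ψ = 1 iff 1 = 1
ψ implies ψ = 1 implies 1 = 1
(ψ iff ψ) implies (ψ implies ψ) = 1 implies 1 = 1
θ implies ((ψ iff ψ) implies (ψ implies ψ)) = I implies 1 = 1  [min(1, 1−½+1)]
not (θ implies ((ψ iff ψ) implies (ψ implies ψ))) = not 1 = 0

0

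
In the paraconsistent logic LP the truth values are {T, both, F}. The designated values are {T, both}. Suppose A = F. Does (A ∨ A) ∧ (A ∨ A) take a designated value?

A ∨ A = F ∨ F = F
A ∨ A = F ∨ F = F
(A ∨ A) ∧ (A ∨ A) = F ∧ F = F
F ∉ {T, both}.

No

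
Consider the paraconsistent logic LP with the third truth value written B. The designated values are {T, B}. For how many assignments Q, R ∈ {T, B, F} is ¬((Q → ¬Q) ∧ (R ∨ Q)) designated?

8

Of the 9 assignments, 8 give a value in {T, B}.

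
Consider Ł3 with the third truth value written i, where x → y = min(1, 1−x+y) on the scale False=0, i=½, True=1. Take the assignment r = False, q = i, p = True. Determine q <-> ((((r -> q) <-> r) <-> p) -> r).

i

r -> q = False -> i = True  [min(1, 1−0+½)]
(r -> q) <-> r = True <-> False = False
((r -> q) <-> r) <-> p = False <-> True = False
(((r -> q) <-> r) <-> p) -> r = False -> False = True
q <-> ((((r -> q) <-> r) <-> p) -> r) = i <-> True = i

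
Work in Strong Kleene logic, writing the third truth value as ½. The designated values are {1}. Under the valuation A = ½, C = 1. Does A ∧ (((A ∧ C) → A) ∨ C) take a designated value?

A ∧ C = ½ ∧ 1 = ½
(A ∧ C) → A = ½ → ½ = ½
((A ∧ C) → A) ∨ C = ½ ∨ 1 = 1
A ∧ (((A ∧ C) → A) ∨ C) = ½ ∧ 1 = ½
½ ∉ {1}.

No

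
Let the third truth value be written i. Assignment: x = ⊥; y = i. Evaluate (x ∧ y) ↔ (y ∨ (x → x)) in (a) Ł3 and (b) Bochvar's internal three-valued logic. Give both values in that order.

In Ł3: x ∧ y = ⊥ ∧ i = ⊥
x → x = ⊥ → ⊥ = ⊤
y ∨ (x → x) = i ∨ ⊤ = ⊤
(x ∧ y) ↔ (y ∨ (x → x)) = ⊥ ↔ ⊤ = ⊥
In Bochvar's internal three-valued logic: x ∧ y = ⊥ ∧ i = i
x → x = ⊥ → ⊥ = ⊤
y ∨ (x → x) = i ∨ ⊤ = i
(x ∧ y) ↔ (y ∨ (x → x)) = i ↔ i = i
They differ because Ł3 and Bochvar's internal three-valued logic treat i differently under the binary connectives.

⊥; i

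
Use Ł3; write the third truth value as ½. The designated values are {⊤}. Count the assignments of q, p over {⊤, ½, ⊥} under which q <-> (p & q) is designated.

Of the 9 assignments, 6 give a value in {⊤}.

6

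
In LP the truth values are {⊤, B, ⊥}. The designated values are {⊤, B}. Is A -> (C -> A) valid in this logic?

Every assignment of A, C over {⊤, B, ⊥} gives a value in {⊤, B}.
In particular, with A=B, C=B: A -> (C -> A) = B.

Yes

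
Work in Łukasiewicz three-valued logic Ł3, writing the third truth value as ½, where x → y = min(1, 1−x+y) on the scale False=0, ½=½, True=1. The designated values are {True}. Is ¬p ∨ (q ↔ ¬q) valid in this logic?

Countermodel: p=True, q=True gives False, which is not designated.

No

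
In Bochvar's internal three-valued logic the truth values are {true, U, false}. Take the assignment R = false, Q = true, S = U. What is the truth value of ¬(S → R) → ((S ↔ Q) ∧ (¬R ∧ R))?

U

S → R = U → false = U
¬(S → R) = ¬U = U
S ↔ Q = U ↔ true = U
¬R = ¬false = true
¬R ∧ R = true ∧ false = false
(S ↔ Q) ∧ (¬R ∧ R) = U ∧ false = U
¬(S → R) → ((S ↔ Q) ∧ (¬R ∧ R)) = U → U = U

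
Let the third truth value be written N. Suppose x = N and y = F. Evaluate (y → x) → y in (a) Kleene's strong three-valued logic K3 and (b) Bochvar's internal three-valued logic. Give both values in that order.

F; N

In Kleene's strong three-valued logic K3: y → x = F → N = T  [¬F ∨ N]
(y → x) → y = T → F = F
In Bochvar's internal three-valued logic: y → x = F → N = N  [any arg is the third value ⇒ result is the third value]
(y → x) → y = N → F = N
They differ because Kleene's strong three-valued logic K3 and Bochvar's internal three-valued logic treat N differently under the binary connectives.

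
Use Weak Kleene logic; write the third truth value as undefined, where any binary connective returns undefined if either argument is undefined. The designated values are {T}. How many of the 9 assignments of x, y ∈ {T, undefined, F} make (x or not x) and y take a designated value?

2

Designated under: (x=T, y=T); (x=F, y=T).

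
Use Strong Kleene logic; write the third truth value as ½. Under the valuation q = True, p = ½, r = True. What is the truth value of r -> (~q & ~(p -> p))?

False

~q = ~True = False
p -> p = ½ -> ½ = ½
~(p -> p) = ~½ = ½
~q & ~(p -> p) = False & ½ = False
r -> (~q & ~(p -> p)) = True -> False = False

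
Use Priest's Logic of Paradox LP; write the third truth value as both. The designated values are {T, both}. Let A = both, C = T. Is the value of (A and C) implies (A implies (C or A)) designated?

Yes

A and C = both and T = both
C or A = T or both = T
A implies (C or A) = both implies T = T  [not both or T]
(A and C) implies (A implies (C or A)) = both implies T = T
T ∈ {T, both}.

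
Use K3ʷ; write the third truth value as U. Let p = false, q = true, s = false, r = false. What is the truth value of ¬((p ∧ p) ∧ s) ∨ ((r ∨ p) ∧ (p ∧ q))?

p ∧ p = false ∧ false = false
(p ∧ p) ∧ s = false ∧ false = false
¬((p ∧ p) ∧ s) = ¬false = true
r ∨ p = false ∨ false = false
p ∧ q = false ∧ true = false
(r ∨ p) ∧ (p ∧ q) = false ∧ false = false
¬((p ∧ p) ∧ s) ∨ ((r ∨ p) ∧ (p ∧ q)) = true ∨ false = true

true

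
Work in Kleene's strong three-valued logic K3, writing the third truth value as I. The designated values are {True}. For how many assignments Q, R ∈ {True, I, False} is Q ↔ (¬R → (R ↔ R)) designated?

Designated under: (Q=True, R=True); (Q=True, R=False).

2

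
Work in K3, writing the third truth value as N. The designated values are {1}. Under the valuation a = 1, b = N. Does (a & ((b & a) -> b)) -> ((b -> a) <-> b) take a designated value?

b & a = N & 1 = N
(b & a) -> b = N -> N = N  [~N | N]
a & ((b & a) -> b) = 1 & N = N
b -> a = N -> 1 = 1
(b -> a) <-> b = 1 <-> N = N
(a & ((b & a) -> b)) -> ((b -> a) <-> b) = N -> N = N
N ∉ {1}.

No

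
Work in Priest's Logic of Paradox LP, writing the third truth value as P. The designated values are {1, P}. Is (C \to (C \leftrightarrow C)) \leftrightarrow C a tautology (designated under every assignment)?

No

Countermodel: C=0 gives 0, which is not designated.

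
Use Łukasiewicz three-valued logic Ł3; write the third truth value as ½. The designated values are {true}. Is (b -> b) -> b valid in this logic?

Countermodel: b=½ gives ½, which is not designated.

No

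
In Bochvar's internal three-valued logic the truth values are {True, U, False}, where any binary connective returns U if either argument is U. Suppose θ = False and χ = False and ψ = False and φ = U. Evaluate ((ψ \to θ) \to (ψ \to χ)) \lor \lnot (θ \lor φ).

U

ψ \to θ = False \to False = True
ψ \to χ = False \to False = True
(ψ \to θ) \to (ψ \to χ) = True \to True = True
θ \lor φ = False \lor U = U
\lnot (θ \lor φ) = \lnot U = U
((ψ \to θ) \to (ψ \to χ)) \lor \lnot (θ \lor φ) = True \lor U = U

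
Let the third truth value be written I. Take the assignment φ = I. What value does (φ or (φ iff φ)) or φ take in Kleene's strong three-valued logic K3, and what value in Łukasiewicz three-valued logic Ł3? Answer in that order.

I; T

In Kleene's strong three-valued logic K3: φ iff φ = I iff I = I
φ or (φ iff φ) = I or I = I
(φ or (φ iff φ)) or φ = I or I = I
In Łukasiewicz three-valued logic Ł3: φ iff φ = I iff I = T  [1 − |½−½|]
φ or (φ iff φ) = I or T = T
(φ or (φ iff φ)) or φ = T or I = T
They differ because Kleene's strong three-valued logic K3 and Łukasiewicz three-valued logic Ł3 treat I differently under implication.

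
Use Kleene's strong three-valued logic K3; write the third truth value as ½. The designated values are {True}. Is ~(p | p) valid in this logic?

No

Countermodel: p=True gives False, which is not designated.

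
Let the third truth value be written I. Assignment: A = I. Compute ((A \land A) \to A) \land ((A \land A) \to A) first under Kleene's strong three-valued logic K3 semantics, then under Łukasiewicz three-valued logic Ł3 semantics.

In Kleene's strong three-valued logic K3: A \land A = I \land I = I
(A \land A) \to A = I \to I = I  [\lnot I \lor I]
A \land A = I \land I = I
(A \land A) \to A = I \to I = I
((A \land A) \to A) \land ((A \land A) \to A) = I \land I = I
In Łukasiewicz three-valued logic Ł3: A \land A = I \land I = I
(A \land A) \to A = I \to I = True  [min(1, 1−½+½)]
A \land A = I \land I = I
(A \land A) \to A = I \to I = True
((A \land A) \to A) \land ((A \land A) \to A) = True \land True = True
They differ because Kleene's strong three-valued logic K3 and Łukasiewicz three-valued logic Ł3 treat I differently under implication.

I; True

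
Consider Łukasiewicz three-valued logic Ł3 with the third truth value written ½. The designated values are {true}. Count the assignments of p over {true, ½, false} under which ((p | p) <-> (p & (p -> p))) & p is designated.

1

p=true: true ✓
p=½: ½ ·
p=false: false ·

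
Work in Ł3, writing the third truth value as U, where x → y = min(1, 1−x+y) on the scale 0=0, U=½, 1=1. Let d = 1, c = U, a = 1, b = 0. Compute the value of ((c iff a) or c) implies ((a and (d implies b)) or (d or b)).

c iff a = U iff 1 = U  [1 − |½−1|]
(c iff a) or c = U or U = U
d implies b = 1 implies 0 = 0
a and (d implies b) = 1 and 0 = 0
d or b = 1 or 0 = 1
(a and (d implies b)) or (d or b) = 0 or 1 = 1
((c iff a) or c) implies ((a and (d implies b)) or (d or b)) = U implies 1 = 1

1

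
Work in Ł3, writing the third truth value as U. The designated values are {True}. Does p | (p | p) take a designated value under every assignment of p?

No

Countermodel: p=U gives U, which is not designated.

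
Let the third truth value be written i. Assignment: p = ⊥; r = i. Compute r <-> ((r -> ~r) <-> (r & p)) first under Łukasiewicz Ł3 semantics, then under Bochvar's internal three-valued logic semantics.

In Łukasiewicz Ł3: ~r = ~i = i
r -> ~r = i -> i = ⊤  [min(1, 1−½+½)]
r & p = i & ⊥ = ⊥
(r -> ~r) <-> (r & p) = ⊤ <-> ⊥ = ⊥
r <-> ((r -> ~r) <-> (r & p)) = i <-> ⊥ = i
In Bochvar's internal three-valued logic: ~r = ~i = i
r -> ~r = i -> i = i  [any arg is the third value ⇒ result is the third value]
r & p = i & ⊥ = i
(r -> ~r) <-> (r & p) = i <-> i = i
r <-> ((r -> ~r) <-> (r & p)) = i <-> i = i

i; i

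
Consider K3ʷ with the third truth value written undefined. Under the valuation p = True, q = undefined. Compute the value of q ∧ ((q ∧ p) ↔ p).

q ∧ p = undefined ∧ True = undefined
(q ∧ p) ↔ p = undefined ↔ True = undefined
q ∧ ((q ∧ p) ↔ p) = undefined ∧ undefined = undefined

undefined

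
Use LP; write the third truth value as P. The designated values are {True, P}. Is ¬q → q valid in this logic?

Countermodel: q=False gives False, which is not designated.

No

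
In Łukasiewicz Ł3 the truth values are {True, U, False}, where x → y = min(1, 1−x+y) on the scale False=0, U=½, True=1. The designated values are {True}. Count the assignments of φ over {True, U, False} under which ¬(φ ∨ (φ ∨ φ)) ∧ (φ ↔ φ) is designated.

φ=True: False ·
φ=U: U ·
φ=False: True ✓

1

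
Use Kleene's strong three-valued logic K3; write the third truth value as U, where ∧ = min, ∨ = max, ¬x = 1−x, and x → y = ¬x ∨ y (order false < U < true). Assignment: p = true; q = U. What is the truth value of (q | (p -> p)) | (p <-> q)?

true

p -> p = true -> true = true
q | (p -> p) = U | true = true
p <-> q = true <-> U = U
(q | (p -> p)) | (p <-> q) = true | U = true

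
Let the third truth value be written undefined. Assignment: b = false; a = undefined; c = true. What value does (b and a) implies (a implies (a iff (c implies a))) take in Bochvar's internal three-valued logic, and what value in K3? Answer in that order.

undefined; true

In Bochvar's internal three-valued logic: b and a = false and undefined = undefined
c implies a = true implies undefined = undefined
a iff (c implies a) = undefined iff undefined = undefined
a implies (a iff (c implies a)) = undefined implies undefined = undefined
(b and a) implies (a implies (a iff (c implies a))) = undefined implies undefined = undefined
In K3: b and a = false and undefined = false
c implies a = true implies undefined = undefined
a iff (c implies a) = undefined iff undefined = undefined
a implies (a iff (c implies a)) = undefined implies undefined = undefined
(b and a) implies (a implies (a iff (c implies a))) = false implies undefined = true
They differ because Bochvar's internal three-valued logic and K3 treat undefined differently under the binary connectives.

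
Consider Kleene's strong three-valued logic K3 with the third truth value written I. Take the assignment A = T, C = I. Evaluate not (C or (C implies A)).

F

C implies A = I implies T = T  [not I or T]
C or (C implies A) = I or T = T
not (C or (C implies A)) = not T = F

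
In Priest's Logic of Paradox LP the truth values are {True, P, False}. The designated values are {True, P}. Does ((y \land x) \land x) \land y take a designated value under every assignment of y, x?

Countermodel: y=True, x=False gives False, which is not designated.

No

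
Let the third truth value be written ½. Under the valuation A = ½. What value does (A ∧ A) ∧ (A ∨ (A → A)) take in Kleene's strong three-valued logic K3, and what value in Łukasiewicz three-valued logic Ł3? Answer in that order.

In Kleene's strong three-valued logic K3: A ∧ A = ½ ∧ ½ = ½
A → A = ½ → ½ = ½  [¬½ ∨ ½]
A ∨ (A → A) = ½ ∨ ½ = ½
(A ∧ A) ∧ (A ∨ (A → A)) = ½ ∧ ½ = ½
In Łukasiewicz three-valued logic Ł3: A ∧ A = ½ ∧ ½ = ½
A → A = ½ → ½ = T  [min(1, 1−½+½)]
A ∨ (A → A) = ½ ∨ T = T
(A ∧ A) ∧ (A ∨ (A → A)) = ½ ∧ T = ½

½; ½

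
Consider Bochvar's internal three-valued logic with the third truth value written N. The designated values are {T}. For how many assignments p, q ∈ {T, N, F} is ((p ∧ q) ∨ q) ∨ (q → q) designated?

Designated under: (p=T, q=T); (p=T, q=F); (p=F, q=T); (p=F, q=F).

4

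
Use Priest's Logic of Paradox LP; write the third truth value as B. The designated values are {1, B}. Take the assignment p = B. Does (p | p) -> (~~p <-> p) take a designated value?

p | p = B | B = B
~p = ~B = B
~~p = ~B = B
~~p <-> p = B <-> B = B
(p | p) -> (~~p <-> p) = B -> B = B
B ∈ {1, B}.

Yes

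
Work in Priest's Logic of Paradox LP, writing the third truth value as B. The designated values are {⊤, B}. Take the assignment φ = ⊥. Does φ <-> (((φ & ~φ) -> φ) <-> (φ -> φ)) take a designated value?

No

~φ = ~⊥ = ⊤
φ & ~φ = ⊥ & ⊤ = ⊥
(φ & ~φ) -> φ = ⊥ -> ⊥ = ⊤
φ -> φ = ⊥ -> ⊥ = ⊤
((φ & ~φ) -> φ) <-> (φ -> φ) = ⊤ <-> ⊤ = ⊤
φ <-> (((φ & ~φ) -> φ) <-> (φ -> φ)) = ⊥ <-> ⊤ = ⊥
⊥ ∉ {⊤, B}.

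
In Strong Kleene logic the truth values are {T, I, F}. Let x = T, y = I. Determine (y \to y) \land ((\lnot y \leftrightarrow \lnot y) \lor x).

I

y \to y = I \to I = I  [\lnot I \lor I]
\lnot y = \lnot I = I
\lnot y = \lnot I = I
\lnot y \leftrightarrow \lnot y = I \leftrightarrow I = I
(\lnot y \leftrightarrow \lnot y) \lor x = I \lor T = T
(y \to y) \land ((\lnot y \leftrightarrow \lnot y) \lor x) = I \land T = I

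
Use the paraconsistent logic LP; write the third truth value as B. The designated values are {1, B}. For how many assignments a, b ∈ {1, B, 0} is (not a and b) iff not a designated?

Of the 9 assignments, 8 give a value in {1, B}.

8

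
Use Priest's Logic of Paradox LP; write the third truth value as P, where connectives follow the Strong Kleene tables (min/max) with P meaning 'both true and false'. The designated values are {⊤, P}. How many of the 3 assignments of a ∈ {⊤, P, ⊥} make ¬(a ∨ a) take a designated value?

a=⊤: ⊥ ·
a=P: P ✓
a=⊥: ⊤ ✓

2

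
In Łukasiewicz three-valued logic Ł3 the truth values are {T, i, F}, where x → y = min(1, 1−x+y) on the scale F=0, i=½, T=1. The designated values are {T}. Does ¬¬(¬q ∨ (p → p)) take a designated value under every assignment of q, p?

Every assignment of q, p over {T, i, F} gives a value in {T}.
In particular, with q=i, p=i: ¬¬(¬q ∨ (p → p)) = T.

Yes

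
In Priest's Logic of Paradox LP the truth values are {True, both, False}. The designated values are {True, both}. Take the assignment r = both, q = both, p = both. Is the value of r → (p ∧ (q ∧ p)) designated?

Yes

q ∧ p = both ∧ both = both
p ∧ (q ∧ p) = both ∧ both = both
r → (p ∧ (q ∧ p)) = both → both = both
both ∈ {True, both}.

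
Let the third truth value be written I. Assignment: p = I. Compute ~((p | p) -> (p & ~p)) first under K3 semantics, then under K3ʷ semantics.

I; I

In K3: p | p = I | I = I
~p = ~I = I
p & ~p = I & I = I
(p | p) -> (p & ~p) = I -> I = I  [~I | I]
~((p | p) -> (p & ~p)) = ~I = I
In K3ʷ: p | p = I | I = I
~p = ~I = I
p & ~p = I & I = I
(p | p) -> (p & ~p) = I -> I = I
~((p | p) -> (p & ~p)) = ~I = I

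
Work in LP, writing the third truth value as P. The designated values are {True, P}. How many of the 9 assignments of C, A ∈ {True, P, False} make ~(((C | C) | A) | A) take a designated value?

Designated under: (C=P, A=P); (C=P, A=False); (C=False, A=P); (C=False, A=False).

4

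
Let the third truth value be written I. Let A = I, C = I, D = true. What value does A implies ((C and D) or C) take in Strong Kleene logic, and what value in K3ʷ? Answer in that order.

In Strong Kleene logic: C and D = I and true = I
(C and D) or C = I or I = I
A implies ((C and D) or C) = I implies I = I  [not I or I]
In K3ʷ: C and D = I and true = I
(C and D) or C = I or I = I
A implies ((C and D) or C) = I implies I = I  [any arg is the third value ⇒ result is the third value]

I; I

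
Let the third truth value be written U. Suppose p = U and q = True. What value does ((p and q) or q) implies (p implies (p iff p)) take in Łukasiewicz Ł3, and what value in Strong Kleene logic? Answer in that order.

True; U

In Łukasiewicz Ł3: p and q = U and True = U
(p and q) or q = U or True = True
p iff p = U iff U = True  [1 − |½−½|]
p implies (p iff p) = U implies True = True
((p and q) or q) implies (p implies (p iff p)) = True implies True = True
In Strong Kleene logic: p and q = U and True = U
(p and q) or q = U or True = True
p iff p = U iff U = U
p implies (p iff p) = U implies U = U
((p and q) or q) implies (p implies (p iff p)) = True implies U = U
They differ because Łukasiewicz Ł3 and Strong Kleene logic treat U differently under implication.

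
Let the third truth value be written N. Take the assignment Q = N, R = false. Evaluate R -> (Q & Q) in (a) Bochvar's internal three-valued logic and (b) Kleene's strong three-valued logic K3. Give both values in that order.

In Bochvar's internal three-valued logic: Q & Q = N & N = N
R -> (Q & Q) = false -> N = N
In Kleene's strong three-valued logic K3: Q & Q = N & N = N
R -> (Q & Q) = false -> N = true
They differ because Bochvar's internal three-valued logic and Kleene's strong three-valued logic K3 treat N differently under the binary connectives.

N; true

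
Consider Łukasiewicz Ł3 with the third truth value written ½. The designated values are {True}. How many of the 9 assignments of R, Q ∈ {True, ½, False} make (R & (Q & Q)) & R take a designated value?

1

Designated under: (R=True, Q=True).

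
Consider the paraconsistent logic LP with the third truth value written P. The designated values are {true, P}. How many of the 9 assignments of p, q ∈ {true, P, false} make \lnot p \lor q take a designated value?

8

Of the 9 assignments, 8 give a value in {true, P}.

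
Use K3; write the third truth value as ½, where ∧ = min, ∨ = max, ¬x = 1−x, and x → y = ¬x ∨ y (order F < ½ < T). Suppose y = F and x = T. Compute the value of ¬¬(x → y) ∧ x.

x → y = T → F = F
¬(x → y) = ¬F = T
¬¬(x → y) = ¬T = F
¬¬(x → y) ∧ x = F ∧ T = F

F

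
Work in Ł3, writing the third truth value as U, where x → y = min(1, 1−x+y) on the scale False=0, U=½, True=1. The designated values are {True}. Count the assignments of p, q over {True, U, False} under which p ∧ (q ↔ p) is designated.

Designated under: (p=True, q=True).

1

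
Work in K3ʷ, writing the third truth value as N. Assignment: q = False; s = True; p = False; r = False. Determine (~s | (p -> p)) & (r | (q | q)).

False

~s = ~True = False
p -> p = False -> False = True
~s | (p -> p) = False | True = True
q | q = False | False = False
r | (q | q) = False | False = False
(~s | (p -> p)) & (r | (q | q)) = True & False = False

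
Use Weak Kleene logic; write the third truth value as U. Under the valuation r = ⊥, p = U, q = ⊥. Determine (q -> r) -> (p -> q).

q -> r = ⊥ -> ⊥ = ⊤
p -> q = U -> ⊥ = U  [any arg is the third value ⇒ result is the third value]
(q -> r) -> (p -> q) = ⊤ -> U = U

U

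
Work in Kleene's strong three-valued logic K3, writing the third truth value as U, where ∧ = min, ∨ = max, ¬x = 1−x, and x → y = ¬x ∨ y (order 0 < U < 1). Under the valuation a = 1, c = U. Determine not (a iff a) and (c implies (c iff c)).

0

a iff a = 1 iff 1 = 1
not (a iff a) = not 1 = 0
c iff c = U iff U = U
c implies (c iff c) = U implies U = U  [not U or U]
not (a iff a) and (c implies (c iff c)) = 0 and U = 0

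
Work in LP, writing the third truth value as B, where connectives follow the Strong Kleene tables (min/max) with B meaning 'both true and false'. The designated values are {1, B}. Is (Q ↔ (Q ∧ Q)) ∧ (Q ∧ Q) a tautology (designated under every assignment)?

Countermodel: Q=0 gives 0, which is not designated.

No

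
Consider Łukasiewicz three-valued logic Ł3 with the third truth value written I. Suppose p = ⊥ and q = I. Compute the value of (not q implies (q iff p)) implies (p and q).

⊥

not q = not I = I
q iff p = I iff ⊥ = I  [1 − |½−0|]
not q implies (q iff p) = I implies I = ⊤
p and q = ⊥ and I = ⊥
(not q implies (q iff p)) implies (p and q) = ⊤ implies ⊥ = ⊥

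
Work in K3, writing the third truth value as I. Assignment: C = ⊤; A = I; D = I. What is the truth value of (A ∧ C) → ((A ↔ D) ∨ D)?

I

A ∧ C = I ∧ ⊤ = I
A ↔ D = I ↔ I = I
(A ↔ D) ∨ D = I ∨ I = I
(A ∧ C) → ((A ↔ D) ∨ D) = I → I = I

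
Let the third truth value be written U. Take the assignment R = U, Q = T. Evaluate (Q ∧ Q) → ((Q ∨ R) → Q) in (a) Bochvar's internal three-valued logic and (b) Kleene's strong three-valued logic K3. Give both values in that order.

U; T

In Bochvar's internal three-valued logic: Q ∧ Q = T ∧ T = T
Q ∨ R = T ∨ U = U
(Q ∨ R) → Q = U → T = U  [any arg is the third value ⇒ result is the third value]
(Q ∧ Q) → ((Q ∨ R) → Q) = T → U = U
In Kleene's strong three-valued logic K3: Q ∧ Q = T ∧ T = T
Q ∨ R = T ∨ U = T
(Q ∨ R) → Q = T → T = T
(Q ∧ Q) → ((Q ∨ R) → Q) = T → T = T
They differ because Bochvar's internal three-valued logic and Kleene's strong three-valued logic K3 treat U differently under the binary connectives.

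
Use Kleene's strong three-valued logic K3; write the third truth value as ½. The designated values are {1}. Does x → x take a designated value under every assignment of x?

No

Countermodel: x=½ gives ½, which is not designated.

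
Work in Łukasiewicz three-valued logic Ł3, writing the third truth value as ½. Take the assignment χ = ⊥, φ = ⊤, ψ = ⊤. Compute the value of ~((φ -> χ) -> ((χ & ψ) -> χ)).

⊥

φ -> χ = ⊤ -> ⊥ = ⊥
χ & ψ = ⊥ & ⊤ = ⊥
(χ & ψ) -> χ = ⊥ -> ⊥ = ⊤
(φ -> χ) -> ((χ & ψ) -> χ) = ⊥ -> ⊤ = ⊤
~((φ -> χ) -> ((χ & ψ) -> χ)) = ~⊤ = ⊥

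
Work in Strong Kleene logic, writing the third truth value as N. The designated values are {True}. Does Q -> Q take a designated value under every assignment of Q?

No

Countermodel: Q=N gives N, which is not designated.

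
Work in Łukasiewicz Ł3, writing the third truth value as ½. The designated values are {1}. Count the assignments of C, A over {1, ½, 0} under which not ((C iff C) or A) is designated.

0

Of the 9 assignments, 0 give a value in {1}.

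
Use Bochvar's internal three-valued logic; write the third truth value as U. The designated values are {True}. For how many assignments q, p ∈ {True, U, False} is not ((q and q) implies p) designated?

1

Designated under: (q=True, p=False).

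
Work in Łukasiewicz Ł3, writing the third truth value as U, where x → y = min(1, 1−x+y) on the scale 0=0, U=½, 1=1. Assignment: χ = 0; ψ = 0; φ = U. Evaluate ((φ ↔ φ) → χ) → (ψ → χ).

1

φ ↔ φ = U ↔ U = 1  [1 − |½−½|]
(φ ↔ φ) → χ = 1 → 0 = 0
ψ → χ = 0 → 0 = 1
((φ ↔ φ) → χ) → (ψ → χ) = 0 → 1 = 1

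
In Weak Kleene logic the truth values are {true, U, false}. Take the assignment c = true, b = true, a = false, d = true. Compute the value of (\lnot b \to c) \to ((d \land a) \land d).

false

\lnot b = \lnot true = false
\lnot b \to c = false \to true = true
d \land a = true \land false = false
(d \land a) \land d = false \land true = false
(\lnot b \to c) \to ((d \land a) \land d) = true \to false = false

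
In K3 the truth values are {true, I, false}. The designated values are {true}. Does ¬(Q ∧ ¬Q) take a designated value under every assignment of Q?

Countermodel: Q=I gives I, which is not designated.

No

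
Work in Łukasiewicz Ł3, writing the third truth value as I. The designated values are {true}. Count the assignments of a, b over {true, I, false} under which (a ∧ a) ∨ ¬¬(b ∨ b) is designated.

Of the 9 assignments, 5 give a value in {true}.

5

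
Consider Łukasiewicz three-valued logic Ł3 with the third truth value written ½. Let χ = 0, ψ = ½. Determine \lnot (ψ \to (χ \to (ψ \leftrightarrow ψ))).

0

ψ \leftrightarrow ψ = ½ \leftrightarrow ½ = 1  [1 − |½−½|]
χ \to (ψ \leftrightarrow ψ) = 0 \to 1 = 1
ψ \to (χ \to (ψ \leftrightarrow ψ)) = ½ \to 1 = 1
\lnot (ψ \to (χ \to (ψ \leftrightarrow ψ))) = \lnot 1 = 0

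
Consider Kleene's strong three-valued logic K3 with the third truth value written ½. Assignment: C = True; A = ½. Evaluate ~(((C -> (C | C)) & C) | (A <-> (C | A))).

False

C | C = True | True = True
C -> (C | C) = True -> True = True
(C -> (C | C)) & C = True & True = True
C | A = True | ½ = True
A <-> (C | A) = ½ <-> True = ½
((C -> (C | C)) & C) | (A <-> (C | A)) = True | ½ = True
~(((C -> (C | C)) & C) | (A <-> (C | A))) = ~True = False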